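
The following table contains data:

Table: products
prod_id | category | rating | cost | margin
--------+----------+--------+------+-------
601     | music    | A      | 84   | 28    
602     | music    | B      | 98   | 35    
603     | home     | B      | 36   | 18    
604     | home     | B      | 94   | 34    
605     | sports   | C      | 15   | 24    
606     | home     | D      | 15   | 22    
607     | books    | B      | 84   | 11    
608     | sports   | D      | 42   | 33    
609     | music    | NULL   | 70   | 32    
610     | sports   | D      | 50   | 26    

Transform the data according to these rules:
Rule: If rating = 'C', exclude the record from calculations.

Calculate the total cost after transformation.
573

Step 1: Identify records where rating = 'C'
Step 2: The excluded records sum to 15
Step 3: Original total cost = 588
Step 4: Remaining total = 588 - 15 = 573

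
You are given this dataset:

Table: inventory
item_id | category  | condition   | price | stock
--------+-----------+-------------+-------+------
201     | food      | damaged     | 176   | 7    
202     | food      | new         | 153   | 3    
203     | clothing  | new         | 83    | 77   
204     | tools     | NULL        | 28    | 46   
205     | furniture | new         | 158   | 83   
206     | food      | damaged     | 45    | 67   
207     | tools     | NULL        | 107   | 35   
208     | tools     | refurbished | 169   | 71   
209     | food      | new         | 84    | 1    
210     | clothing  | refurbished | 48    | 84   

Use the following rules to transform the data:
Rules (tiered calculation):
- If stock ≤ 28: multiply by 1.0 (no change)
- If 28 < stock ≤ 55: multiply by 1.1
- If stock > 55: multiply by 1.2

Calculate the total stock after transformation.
558.5

Step 1: Tier 1 (stock ≤ 28): 3 records, sum = 11 × 1.0 = 11.0
Step 2: Tier 2 (28 < stock ≤ 55): 2 records, sum = 81 × 1.1 = 89.1
Step 3: Tier 3 (stock > 55): 5 records, sum = 382 × 1.2 = 458.4
Step 4: Final sum = 11.0 + 89.1 + 458.4 = 558.5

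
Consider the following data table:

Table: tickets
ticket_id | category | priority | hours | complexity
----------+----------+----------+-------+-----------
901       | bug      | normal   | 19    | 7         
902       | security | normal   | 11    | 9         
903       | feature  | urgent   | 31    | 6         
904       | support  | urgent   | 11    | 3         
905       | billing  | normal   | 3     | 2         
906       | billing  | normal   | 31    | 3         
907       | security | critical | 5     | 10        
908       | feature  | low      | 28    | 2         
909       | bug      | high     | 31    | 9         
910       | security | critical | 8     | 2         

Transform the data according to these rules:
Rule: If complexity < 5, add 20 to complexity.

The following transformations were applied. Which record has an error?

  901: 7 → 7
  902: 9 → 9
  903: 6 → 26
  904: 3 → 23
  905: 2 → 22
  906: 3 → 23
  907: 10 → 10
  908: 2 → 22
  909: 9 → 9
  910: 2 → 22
Record 903 has an error. The correct transformed value should be 6, not 26.

Step 1: Check each record against the rule
Step 2: Record 903 has complexity = 6
Step 3: Since 6 >= 5, the bonus should not have been applied
Step 4: Correct value = 6, but claimed value = 26
Conclusion: Record 903 has the error.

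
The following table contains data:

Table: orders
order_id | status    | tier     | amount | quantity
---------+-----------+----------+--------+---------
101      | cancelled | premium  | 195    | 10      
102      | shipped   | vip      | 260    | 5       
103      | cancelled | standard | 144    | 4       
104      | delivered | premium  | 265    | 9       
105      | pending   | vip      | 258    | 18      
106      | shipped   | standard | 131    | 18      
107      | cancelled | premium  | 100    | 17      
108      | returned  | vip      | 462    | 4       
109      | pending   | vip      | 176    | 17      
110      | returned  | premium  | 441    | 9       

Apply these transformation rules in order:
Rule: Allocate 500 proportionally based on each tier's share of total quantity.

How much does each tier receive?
premium: 202.7, standard: 99.1, vip: 198.2

Step 1: Calculate total quantity = 111
Step 2: Calculate each tier's proportion:
  premium: 45/111 = 40.54% → 202.7
  standard: 22/111 = 19.82% → 99.1
  vip: 44/111 = 39.64% → 198.2
Step 3: Verify: sum of allocations ≈ 500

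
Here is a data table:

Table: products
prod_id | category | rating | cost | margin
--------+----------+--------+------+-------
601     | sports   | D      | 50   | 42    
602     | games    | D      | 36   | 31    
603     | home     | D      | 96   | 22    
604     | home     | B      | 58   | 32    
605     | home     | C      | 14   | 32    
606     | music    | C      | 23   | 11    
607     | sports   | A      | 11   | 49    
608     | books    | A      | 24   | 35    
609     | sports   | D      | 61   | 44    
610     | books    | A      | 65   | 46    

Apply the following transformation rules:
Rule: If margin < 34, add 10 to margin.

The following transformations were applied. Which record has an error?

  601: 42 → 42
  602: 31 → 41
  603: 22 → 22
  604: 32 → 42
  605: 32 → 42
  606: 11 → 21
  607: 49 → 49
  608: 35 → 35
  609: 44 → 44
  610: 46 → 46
Record 603 has an error. The correct transformed value should be 32, not 22.

Step 1: Check each record against the rule
Step 2: Record 603 has margin = 22
Step 3: Since 22 < 34, the bonus should have been applied
Step 4: Correct value = 32, but claimed value = 22
Conclusion: Record 603 has the error.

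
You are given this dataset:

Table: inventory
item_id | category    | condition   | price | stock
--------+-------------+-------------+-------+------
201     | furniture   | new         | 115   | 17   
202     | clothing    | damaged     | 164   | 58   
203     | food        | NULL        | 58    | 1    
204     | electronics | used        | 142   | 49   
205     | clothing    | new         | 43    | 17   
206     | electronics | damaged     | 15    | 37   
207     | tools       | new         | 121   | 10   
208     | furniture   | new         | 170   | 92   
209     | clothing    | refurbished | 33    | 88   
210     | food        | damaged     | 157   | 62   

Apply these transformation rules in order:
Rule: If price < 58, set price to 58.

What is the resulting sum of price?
1101

Step 1: 3 records have price < 58
Step 2: These records originally summed to 91
Step 3: After setting to minimum: 3 × 58 = 174
Step 4: Unaffected records sum: 927
Step 5: Final sum = 174 + 927 = 1101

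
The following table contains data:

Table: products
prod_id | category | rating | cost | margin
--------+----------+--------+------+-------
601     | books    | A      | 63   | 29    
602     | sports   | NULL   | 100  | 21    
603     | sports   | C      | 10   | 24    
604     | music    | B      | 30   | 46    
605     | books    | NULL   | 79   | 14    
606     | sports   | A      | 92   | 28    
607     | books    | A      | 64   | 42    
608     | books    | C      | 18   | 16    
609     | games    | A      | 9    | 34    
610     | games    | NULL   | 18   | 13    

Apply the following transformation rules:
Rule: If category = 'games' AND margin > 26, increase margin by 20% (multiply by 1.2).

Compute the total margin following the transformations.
273.8

Step 1: Find records where category = 'games' AND margin > 26
Step 2: 1 records match, summing to 34
Step 3: After multiplier: 34 × 1.2 = 40.8
Step 4: Unaffected records sum: 233
Step 5: Final sum = 40.8 + 233 = 273.8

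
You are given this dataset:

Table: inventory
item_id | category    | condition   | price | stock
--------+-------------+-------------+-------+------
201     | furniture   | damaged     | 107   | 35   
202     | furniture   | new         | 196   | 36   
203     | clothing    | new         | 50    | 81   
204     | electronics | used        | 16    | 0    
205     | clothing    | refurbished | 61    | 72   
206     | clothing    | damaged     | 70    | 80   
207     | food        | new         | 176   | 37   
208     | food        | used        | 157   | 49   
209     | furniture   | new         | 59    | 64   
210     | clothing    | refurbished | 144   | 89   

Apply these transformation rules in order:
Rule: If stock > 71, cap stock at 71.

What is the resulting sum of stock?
505

Step 1: 4 records have stock > 71
Step 2: These records originally summed to 322
Step 3: After capping: 4 × 71 = 284
Step 4: Unaffected records sum: 221
Step 5: Final sum = 284 + 221 = 505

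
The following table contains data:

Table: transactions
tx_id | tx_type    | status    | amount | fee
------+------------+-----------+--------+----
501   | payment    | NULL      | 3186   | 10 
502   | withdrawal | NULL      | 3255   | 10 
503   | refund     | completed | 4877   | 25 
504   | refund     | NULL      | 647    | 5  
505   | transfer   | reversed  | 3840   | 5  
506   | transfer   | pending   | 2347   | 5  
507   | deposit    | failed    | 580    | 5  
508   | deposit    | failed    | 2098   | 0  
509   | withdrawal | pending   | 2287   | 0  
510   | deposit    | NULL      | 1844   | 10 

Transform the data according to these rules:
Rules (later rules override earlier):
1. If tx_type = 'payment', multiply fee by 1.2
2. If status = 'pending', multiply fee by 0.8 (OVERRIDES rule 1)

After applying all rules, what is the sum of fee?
76.0

Step 1: Rule 2 takes priority for records with status = 'pending'
  - 2 records: 5 × 0.8 = 4.0
Step 2: Rule 1 applies to remaining records with tx_type = 'payment'
  - 1 records: 10 × 1.2 = 12.0
Step 3: Other records unchanged: 60
Step 4: Final sum = 4.0 + 12.0 + 60 = 76.0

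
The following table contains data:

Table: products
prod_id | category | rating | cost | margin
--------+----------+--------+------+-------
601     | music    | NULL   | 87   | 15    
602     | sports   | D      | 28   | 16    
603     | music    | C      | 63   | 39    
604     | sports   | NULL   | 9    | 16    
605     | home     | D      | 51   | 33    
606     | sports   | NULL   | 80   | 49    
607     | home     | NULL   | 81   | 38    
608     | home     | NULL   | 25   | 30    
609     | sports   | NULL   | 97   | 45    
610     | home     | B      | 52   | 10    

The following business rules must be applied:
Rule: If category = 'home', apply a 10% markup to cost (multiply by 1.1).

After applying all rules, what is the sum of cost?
593.9

Step 1: Records with category = 'home' have total cost = 209
Step 2: Apply multiplier: 209 × 1.1 = 229.9
Step 3: Other records total: 364
Step 4: Final sum = 229.9 + 364 = 593.9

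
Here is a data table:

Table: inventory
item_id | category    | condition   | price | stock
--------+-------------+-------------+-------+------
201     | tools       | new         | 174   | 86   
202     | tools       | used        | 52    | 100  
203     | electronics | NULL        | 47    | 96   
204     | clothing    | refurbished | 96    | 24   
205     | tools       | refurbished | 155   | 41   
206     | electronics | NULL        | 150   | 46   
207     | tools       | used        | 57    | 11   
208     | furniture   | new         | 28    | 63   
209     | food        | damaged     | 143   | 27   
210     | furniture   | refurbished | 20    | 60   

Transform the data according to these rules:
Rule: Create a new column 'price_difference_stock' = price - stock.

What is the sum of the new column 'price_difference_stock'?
368

Step 1: For each record, compute price - stock
Example calculations:
  174 - 86 = 88
  52 - 100 = -48
  47 - 96 = -49
  ...
Step 2: Sum all derived values
Step 3: Total = 368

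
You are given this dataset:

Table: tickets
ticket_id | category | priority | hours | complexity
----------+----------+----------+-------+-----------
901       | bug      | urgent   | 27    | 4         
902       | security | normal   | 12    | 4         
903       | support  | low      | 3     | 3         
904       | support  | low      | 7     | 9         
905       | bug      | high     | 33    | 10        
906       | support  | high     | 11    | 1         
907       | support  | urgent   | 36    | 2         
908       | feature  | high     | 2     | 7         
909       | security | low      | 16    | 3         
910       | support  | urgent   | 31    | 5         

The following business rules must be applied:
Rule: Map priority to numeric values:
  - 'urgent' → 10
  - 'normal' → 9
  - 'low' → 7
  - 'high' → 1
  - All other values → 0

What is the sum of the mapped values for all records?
63

Step 1: Apply mapping to each record
Step 2: Count by status:
  'urgent': 3 records × 10 = 30
  'normal': 1 records × 9 = 9
  'low': 3 records × 7 = 21
  'high': 3 records × 1 = 3
Step 3: Sum all mapped values = 63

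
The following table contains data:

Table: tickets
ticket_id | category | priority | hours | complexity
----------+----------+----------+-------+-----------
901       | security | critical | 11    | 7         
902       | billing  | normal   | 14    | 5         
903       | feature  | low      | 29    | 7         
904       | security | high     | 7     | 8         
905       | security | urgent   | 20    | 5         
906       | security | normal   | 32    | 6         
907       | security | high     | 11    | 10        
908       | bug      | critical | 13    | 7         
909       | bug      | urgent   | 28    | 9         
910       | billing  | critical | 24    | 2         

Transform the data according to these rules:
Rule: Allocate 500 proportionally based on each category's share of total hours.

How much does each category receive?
billing: 100.53, bug: 108.47, feature: 76.72, security: 214.29

Step 1: Calculate total hours = 189
Step 2: Calculate each category's proportion:
  billing: 38/189 = 20.11% → 100.53
  bug: 41/189 = 21.69% → 108.47
  feature: 29/189 = 15.34% → 76.72
  security: 81/189 = 42.86% → 214.29
Step 3: Verify: sum of allocations ≈ 500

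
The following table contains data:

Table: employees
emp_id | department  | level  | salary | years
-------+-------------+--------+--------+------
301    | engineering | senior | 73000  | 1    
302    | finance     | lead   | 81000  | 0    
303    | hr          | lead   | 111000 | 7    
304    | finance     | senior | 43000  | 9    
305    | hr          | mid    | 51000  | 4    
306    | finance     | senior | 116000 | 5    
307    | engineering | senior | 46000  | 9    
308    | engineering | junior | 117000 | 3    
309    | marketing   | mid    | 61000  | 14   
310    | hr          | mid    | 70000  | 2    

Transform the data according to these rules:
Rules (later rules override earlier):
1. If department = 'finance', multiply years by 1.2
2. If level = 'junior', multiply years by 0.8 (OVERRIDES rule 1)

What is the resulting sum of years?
56.2

Step 1: Rule 2 takes priority for records with level = 'junior'
  - 1 records: 3 × 0.8 = 2.4
Step 2: Rule 1 applies to remaining records with department = 'finance'
  - 3 records: 14 × 1.2 = 16.8
Step 3: Other records unchanged: 37
Step 4: Final sum = 2.4 + 16.8 + 37 = 56.2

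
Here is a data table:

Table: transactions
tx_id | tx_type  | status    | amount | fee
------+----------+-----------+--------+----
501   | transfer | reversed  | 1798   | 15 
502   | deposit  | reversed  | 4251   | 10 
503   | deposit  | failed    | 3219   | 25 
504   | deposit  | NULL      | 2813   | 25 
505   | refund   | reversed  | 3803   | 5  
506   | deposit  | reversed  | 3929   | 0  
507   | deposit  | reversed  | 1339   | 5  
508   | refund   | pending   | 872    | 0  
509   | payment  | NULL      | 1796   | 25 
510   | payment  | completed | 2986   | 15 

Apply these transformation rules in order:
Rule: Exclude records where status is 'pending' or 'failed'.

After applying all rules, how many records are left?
8

Step 1: Count records to exclude
  - 1 (pending) + 1 (failed) = 2 records
Step 2: Total records: 10
Step 3: Remaining = 10 - 2 = 8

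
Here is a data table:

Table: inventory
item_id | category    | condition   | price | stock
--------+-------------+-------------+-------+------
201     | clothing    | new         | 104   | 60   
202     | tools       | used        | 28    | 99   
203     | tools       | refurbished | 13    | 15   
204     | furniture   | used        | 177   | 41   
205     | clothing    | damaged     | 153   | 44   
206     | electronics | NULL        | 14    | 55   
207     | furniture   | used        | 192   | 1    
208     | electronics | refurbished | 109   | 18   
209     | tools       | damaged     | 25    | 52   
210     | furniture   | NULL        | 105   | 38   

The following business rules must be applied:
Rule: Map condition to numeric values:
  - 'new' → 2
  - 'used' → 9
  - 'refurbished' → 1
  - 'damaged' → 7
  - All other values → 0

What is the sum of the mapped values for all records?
45

Step 1: Apply mapping to each record
Step 2: Count by status:
  'new': 1 records × 2 = 2
  'used': 3 records × 9 = 27
  'refurbished': 2 records × 1 = 2
  'damaged': 2 records × 7 = 14
Step 3: Sum all mapped values = 45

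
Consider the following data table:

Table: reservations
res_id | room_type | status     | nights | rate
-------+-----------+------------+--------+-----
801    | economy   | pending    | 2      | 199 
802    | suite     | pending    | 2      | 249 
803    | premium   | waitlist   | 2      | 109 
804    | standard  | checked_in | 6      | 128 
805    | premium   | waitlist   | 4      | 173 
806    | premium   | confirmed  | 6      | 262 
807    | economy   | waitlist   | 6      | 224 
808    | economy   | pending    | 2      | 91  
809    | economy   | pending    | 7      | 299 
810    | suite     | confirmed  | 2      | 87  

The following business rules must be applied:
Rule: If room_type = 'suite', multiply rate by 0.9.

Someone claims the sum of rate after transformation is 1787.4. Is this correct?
Yes, the result is correct.

Step 1: Calculate the correct sum after transformation
Step 2: Apply multiplier 0.9 to records where room_type = 'suite'
Step 3: Correct result = 1787.4
Step 4: Claimed result = 1787.4
Step 5: 1787.4 = 1787.4 ✓
Conclusion: The claimed result is correct.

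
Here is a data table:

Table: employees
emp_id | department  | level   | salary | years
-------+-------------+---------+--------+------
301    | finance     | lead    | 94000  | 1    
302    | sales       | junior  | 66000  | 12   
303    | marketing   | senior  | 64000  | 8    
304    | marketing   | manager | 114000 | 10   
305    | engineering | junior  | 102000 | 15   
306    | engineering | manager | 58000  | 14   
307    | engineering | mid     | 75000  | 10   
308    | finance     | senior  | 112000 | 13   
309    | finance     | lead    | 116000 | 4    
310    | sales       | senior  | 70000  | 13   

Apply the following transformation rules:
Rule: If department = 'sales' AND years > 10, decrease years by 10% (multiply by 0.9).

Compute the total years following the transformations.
97.5

Step 1: Find records where department = 'sales' AND years > 10
Step 2: 2 records match, summing to 25
Step 3: After multiplier: 25 × 0.9 = 22.5
Step 4: Unaffected records sum: 75
Step 5: Final sum = 22.5 + 75 = 97.5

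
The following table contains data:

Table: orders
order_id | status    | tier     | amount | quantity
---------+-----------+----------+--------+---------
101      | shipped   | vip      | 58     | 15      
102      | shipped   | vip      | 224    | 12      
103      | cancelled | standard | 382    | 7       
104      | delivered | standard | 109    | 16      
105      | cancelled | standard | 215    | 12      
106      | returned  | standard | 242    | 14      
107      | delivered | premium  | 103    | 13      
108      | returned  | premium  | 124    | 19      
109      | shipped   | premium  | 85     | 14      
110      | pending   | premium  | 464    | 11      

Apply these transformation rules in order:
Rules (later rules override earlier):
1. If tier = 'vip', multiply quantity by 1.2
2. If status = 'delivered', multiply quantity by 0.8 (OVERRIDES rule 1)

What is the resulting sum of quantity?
132.6

Step 1: Rule 2 takes priority for records with status = 'delivered'
  - 2 records: 29 × 0.8 = 23.2
Step 2: Rule 1 applies to remaining records with tier = 'vip'
  - 2 records: 27 × 1.2 = 32.4
Step 3: Other records unchanged: 77
Step 4: Final sum = 23.2 + 32.4 + 77 = 132.6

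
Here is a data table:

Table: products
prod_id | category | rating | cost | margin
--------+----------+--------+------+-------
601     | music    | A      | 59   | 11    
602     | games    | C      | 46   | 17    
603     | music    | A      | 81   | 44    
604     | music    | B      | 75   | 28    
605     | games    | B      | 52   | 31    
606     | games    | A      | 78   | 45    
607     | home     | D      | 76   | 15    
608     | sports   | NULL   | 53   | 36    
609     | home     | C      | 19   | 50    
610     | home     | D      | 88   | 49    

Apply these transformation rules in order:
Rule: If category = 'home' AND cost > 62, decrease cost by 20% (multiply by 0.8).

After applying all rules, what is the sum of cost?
594.2

Step 1: Find records where category = 'home' AND cost > 62
Step 2: 2 records match, summing to 164
Step 3: After multiplier: 164 × 0.8 = 131.2
Step 4: Unaffected records sum: 463
Step 5: Final sum = 131.2 + 463 = 594.2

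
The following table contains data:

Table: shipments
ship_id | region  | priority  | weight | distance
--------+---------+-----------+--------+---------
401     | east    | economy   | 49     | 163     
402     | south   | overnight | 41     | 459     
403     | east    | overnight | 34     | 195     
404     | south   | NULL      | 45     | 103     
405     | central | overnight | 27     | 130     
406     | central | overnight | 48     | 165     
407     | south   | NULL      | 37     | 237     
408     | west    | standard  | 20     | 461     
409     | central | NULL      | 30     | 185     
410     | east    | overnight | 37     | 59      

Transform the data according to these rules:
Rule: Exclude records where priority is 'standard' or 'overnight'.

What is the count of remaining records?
4

Step 1: Count records to exclude
  - 1 (standard) + 5 (overnight) = 6 records
Step 2: Total records: 10
Step 3: Remaining = 10 - 6 = 4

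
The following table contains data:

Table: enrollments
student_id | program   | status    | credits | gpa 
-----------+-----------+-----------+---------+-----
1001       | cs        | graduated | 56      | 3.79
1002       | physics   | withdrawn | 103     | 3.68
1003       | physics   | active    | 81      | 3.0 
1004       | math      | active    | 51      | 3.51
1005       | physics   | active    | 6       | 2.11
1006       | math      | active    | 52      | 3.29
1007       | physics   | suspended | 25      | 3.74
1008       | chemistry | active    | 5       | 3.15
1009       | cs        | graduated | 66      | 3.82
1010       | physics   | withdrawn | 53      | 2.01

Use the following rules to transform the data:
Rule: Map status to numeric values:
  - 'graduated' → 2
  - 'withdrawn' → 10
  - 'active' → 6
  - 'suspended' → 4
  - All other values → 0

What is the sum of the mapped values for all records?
58

Step 1: Apply mapping to each record
Step 2: Count by status:
  'graduated': 2 records × 2 = 4
  'withdrawn': 2 records × 10 = 20
  'active': 5 records × 6 = 30
  'suspended': 1 records × 4 = 4
Step 3: Sum all mapped values = 58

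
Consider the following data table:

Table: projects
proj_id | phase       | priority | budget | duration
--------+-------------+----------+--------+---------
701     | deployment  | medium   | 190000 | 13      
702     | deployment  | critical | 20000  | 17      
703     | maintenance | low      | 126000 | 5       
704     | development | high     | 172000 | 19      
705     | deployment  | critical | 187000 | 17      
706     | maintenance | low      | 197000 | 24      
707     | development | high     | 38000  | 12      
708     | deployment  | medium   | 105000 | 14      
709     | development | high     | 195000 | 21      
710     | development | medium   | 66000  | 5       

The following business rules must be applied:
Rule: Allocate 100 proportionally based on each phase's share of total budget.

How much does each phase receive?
deployment: 38.73, development: 36.34, maintenance: 24.92

Step 1: Calculate total budget = 1296000
Step 2: Calculate each phase's proportion:
  deployment: 502000/1296000 = 38.73% → 38.73
  development: 471000/1296000 = 36.34% → 36.34
  maintenance: 323000/1296000 = 24.92% → 24.92
Step 3: Verify: sum of allocations ≈ 100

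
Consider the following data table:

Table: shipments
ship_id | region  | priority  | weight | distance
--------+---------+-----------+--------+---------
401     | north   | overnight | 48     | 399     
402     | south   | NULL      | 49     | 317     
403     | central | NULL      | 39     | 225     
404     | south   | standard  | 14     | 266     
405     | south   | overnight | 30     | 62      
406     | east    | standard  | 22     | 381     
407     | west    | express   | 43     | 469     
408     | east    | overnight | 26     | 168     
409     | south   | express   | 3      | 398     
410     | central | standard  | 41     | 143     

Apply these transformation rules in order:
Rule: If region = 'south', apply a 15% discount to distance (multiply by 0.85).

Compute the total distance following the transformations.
2671.55

Step 1: Records with region = 'south' have total distance = 1043
Step 2: Apply multiplier: 1043 × 0.85 = 886.55
Step 3: Other records total: 1785
Step 4: Final sum = 886.55 + 1785 = 2671.55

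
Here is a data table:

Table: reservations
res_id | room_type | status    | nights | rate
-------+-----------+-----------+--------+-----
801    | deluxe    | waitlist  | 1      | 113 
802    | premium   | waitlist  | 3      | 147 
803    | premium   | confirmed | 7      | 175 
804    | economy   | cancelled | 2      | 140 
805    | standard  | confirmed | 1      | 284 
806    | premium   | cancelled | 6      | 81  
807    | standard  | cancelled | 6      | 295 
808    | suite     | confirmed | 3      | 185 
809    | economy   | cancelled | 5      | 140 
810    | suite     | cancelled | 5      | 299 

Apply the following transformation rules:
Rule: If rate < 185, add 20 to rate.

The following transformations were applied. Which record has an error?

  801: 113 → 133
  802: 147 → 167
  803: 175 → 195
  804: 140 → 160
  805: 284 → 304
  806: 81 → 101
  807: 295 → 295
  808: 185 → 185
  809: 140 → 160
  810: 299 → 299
Record 805 has an error. The correct transformed value should be 284, not 304.

Step 1: Check each record against the rule
Step 2: Record 805 has rate = 284
Step 3: Since 284 >= 185, the bonus should not have been applied
Step 4: Correct value = 284, but claimed value = 304
Conclusion: Record 805 has the error.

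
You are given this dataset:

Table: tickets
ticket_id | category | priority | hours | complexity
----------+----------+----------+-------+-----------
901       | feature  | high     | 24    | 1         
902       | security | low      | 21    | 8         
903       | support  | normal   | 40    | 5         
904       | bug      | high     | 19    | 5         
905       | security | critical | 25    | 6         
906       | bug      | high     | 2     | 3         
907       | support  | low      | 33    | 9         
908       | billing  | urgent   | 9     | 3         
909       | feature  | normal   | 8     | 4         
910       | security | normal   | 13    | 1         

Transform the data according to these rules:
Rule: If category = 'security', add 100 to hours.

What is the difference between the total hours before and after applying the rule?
300

Step 1: Original sum of hours = 194
Step 2: 3 records have category = 'security'
Step 3: Each affected record changes by 100
Step 4: Total change = 3 × 100 = 300
Step 5: New sum = 194 + 300 = 494
Step 6: Difference = |494 - 194| = 300
        (Sum increased by 300)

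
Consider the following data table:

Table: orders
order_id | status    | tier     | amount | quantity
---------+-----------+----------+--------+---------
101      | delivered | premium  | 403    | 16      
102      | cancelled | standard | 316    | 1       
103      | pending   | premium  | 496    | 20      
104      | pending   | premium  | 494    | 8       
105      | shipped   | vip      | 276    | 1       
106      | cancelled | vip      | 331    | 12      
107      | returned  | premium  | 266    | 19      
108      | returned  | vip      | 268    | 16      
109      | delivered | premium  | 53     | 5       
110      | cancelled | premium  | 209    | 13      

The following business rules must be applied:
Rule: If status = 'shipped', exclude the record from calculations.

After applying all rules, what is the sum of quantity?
110

Step 1: Identify records where status = 'shipped'
Step 2: The excluded records sum to 1
Step 3: Original total quantity = 111
Step 4: Remaining total = 111 - 1 = 110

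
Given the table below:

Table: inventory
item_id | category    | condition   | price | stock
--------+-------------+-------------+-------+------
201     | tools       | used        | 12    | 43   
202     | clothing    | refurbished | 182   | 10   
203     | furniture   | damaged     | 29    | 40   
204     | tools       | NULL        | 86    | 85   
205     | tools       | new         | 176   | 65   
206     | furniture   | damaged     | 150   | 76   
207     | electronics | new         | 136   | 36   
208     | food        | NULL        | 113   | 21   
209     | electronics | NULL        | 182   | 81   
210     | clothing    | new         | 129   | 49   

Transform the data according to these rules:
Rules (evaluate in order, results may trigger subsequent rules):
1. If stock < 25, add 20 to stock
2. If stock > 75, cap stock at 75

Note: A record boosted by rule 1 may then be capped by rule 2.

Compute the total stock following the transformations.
529

Step 1: Apply rule 1 to records with stock < 25
  - 2 records get bonus of 20
  - Of these, 0 records then exceed 75 and get capped
Step 2: Apply rule 2 to records with stock > 75
  - 3 records (original) are capped
Step 3: Calculate final sum = 529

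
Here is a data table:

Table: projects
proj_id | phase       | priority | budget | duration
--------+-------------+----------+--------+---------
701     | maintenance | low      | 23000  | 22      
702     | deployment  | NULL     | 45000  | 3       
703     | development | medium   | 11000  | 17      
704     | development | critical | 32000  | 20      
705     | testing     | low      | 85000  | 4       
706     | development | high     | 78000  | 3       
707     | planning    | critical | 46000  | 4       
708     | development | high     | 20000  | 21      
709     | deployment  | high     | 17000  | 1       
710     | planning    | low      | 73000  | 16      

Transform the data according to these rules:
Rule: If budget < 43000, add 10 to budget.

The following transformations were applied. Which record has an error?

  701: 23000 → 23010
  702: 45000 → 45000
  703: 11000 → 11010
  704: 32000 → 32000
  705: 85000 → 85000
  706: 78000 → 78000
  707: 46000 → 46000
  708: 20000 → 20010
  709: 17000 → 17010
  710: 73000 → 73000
Record 704 has an error. The correct transformed value should be 32010, not 32000.

Step 1: Check each record against the rule
Step 2: Record 704 has budget = 32000
Step 3: Since 32000 < 43000, the bonus should have been applied
Step 4: Correct value = 32010, but claimed value = 32000
Conclusion: Record 704 has the error.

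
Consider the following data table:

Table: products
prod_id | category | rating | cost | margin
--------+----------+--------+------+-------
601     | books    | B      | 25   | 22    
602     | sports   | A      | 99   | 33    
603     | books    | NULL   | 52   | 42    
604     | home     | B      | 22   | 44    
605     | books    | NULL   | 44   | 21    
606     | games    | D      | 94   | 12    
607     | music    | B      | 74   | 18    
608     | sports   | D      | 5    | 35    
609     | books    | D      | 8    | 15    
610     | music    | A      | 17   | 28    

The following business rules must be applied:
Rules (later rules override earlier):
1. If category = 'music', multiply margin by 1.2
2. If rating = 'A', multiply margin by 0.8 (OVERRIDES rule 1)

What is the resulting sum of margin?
261.4

Step 1: Rule 2 takes priority for records with rating = 'A'
  - 2 records: 61 × 0.8 = 48.8
Step 2: Rule 1 applies to remaining records with category = 'music'
  - 1 records: 18 × 1.2 = 21.6
Step 3: Other records unchanged: 191
Step 4: Final sum = 48.8 + 21.6 + 191 = 261.4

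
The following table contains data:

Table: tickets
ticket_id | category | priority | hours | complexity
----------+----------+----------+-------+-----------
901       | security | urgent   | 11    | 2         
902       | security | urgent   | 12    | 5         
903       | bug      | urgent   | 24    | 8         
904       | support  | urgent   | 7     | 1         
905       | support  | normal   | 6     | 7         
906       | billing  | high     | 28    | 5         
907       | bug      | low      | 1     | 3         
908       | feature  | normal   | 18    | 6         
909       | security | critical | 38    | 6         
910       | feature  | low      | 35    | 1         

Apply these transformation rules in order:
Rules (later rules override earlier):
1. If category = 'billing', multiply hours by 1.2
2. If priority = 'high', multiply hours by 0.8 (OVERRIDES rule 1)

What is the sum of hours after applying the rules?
174.4

Step 1: Rule 2 takes priority for records with priority = 'high'
  - 1 records: 28 × 0.8 = 22.4
Step 2: Rule 1 applies to remaining records with category = 'billing'
  - 0 records: 0 × 1.2 = 0.0
Step 3: Other records unchanged: 152
Step 4: Final sum = 22.4 + 0.0 + 152 = 174.4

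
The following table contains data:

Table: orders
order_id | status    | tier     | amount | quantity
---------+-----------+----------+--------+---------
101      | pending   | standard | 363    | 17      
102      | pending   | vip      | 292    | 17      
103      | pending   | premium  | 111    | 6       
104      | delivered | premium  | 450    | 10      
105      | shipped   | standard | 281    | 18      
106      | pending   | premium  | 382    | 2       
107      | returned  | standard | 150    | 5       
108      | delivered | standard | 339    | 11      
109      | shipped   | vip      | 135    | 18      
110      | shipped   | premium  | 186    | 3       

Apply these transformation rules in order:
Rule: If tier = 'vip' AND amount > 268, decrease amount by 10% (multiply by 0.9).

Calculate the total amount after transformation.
2659.8

Step 1: Find records where tier = 'vip' AND amount > 268
Step 2: 1 records match, summing to 292
Step 3: After multiplier: 292 × 0.9 = 262.8
Step 4: Unaffected records sum: 2397
Step 5: Final sum = 262.8 + 2397 = 2659.8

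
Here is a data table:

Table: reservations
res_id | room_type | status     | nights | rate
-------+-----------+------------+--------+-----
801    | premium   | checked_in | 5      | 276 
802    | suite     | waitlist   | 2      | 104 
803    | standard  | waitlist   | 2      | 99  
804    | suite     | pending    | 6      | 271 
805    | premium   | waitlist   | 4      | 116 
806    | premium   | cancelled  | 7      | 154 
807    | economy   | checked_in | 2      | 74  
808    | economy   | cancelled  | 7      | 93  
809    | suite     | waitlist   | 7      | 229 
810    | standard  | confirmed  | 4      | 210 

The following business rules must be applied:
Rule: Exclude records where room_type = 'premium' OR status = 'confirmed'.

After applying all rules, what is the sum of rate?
870

Step 1: Find records where room_type = 'premium' OR status = 'confirmed'
Step 2: 4 records match, summing to 756
Step 3: Original sum: 1626
Step 4: Remaining sum = 1626 - 756 = 870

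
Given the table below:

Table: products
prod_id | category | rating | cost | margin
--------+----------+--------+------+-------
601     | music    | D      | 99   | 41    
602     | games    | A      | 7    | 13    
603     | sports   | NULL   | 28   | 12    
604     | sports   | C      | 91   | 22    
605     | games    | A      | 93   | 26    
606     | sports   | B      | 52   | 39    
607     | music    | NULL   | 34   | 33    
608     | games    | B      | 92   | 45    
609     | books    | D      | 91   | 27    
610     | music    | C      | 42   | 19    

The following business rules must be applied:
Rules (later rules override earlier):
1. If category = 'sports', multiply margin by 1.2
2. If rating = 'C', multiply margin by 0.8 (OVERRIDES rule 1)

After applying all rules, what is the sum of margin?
279.0

Step 1: Rule 2 takes priority for records with rating = 'C'
  - 2 records: 41 × 0.8 = 32.8
Step 2: Rule 1 applies to remaining records with category = 'sports'
  - 2 records: 51 × 1.2 = 61.2
Step 3: Other records unchanged: 185
Step 4: Final sum = 32.8 + 61.2 + 185 = 279.0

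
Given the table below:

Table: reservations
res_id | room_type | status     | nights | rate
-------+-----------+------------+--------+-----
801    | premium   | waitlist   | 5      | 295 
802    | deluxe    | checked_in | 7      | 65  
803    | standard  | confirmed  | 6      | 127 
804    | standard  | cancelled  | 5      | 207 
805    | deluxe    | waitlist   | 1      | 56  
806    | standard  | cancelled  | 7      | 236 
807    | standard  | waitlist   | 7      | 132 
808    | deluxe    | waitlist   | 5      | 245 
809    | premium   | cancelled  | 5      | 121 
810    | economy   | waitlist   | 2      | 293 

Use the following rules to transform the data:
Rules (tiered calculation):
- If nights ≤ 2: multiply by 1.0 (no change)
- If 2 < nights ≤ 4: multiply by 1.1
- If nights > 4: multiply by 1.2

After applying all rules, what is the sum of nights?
59.4

Step 1: Tier 1 (nights ≤ 2): 2 records, sum = 3 × 1.0 = 3.0
Step 2: Tier 2 (2 < nights ≤ 4): 0 records, sum = 0 × 1.1 = 0.0
Step 3: Tier 3 (nights > 4): 8 records, sum = 47 × 1.2 = 56.4
Step 4: Final sum = 3.0 + 0.0 + 56.4 = 59.4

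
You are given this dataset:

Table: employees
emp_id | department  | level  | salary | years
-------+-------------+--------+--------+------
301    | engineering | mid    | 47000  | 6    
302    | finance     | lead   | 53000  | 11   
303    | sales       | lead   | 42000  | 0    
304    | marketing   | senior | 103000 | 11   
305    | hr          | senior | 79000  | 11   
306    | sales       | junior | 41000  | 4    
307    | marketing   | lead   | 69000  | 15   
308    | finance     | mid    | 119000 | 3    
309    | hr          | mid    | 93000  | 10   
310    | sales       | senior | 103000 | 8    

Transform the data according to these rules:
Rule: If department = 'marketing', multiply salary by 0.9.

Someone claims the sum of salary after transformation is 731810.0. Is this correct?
No, the correct result is 731800.0.

Step 1: Calculate the correct sum after transformation
Step 2: Apply multiplier 0.9 to records where department = 'marketing'
Step 3: Correct result = 731800.0
Step 4: Claimed result = 731810.0
Step 5: 731800.0 ≠ 731810.0
Conclusion: The claimed result is incorrect. The correct answer is 731800.0.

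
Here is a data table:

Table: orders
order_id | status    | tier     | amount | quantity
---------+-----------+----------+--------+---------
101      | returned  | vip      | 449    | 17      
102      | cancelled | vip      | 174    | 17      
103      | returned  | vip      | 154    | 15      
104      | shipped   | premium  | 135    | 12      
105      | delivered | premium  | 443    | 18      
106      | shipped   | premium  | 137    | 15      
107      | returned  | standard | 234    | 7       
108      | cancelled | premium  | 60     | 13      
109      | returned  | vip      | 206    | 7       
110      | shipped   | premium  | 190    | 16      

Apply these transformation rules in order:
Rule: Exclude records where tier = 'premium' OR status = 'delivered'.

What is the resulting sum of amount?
1217

Step 1: Find records where tier = 'premium' OR status = 'delivered'
Step 2: 5 records match, summing to 965
Step 3: Original sum: 2182
Step 4: Remaining sum = 2182 - 965 = 1217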